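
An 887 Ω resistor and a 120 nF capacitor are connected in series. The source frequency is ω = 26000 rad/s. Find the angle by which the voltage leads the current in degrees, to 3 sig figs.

-19.9°

X_C = 1/(ωC) = 321 Ω
Z = 887 − j321 Ω
|Z| = √(887² + 321²) = 943 Ω
∠Z = arctan(-321/887) = -19.9°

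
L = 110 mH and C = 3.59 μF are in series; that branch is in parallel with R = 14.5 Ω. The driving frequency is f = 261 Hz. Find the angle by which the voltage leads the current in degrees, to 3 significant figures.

54.0°

ω = 2πf = 1640 rad/s
X_L = ωL = 180 Ω
X_C = 1/(ωC) = 170 Ω
Branch 1: Z₁ = R = 14.5 Ω
Branch 2 (series LC): Z₂ = j(X_L − X_C) = j10.5 Ω
Parallel: Z = Z₁Z₂/(Z₁+Z₂), |Z| = 8.52 Ω, ∠Z = 54.0°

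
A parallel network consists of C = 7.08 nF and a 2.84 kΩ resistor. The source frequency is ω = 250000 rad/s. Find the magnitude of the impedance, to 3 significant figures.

554 Ω

X_C = 1/(ωC) = 565 Ω
Parallel: admittances add. Y = 1/R + jωC
Y = (0.000352 + j0.00177) S
|Y| = 0.00180 S → |Z| = 1/|Y| = 554 Ω, ∠Z = −∠Y = -78.7°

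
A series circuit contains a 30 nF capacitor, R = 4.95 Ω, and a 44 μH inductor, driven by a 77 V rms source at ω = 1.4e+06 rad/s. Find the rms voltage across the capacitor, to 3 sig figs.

X_L = ωL = 61.6 Ω
X_C = 1/(ωC) = 23.8 Ω
Net reactance X = X_L − X_C = 37.8 Ω
Z = 4.95 + j37.8 Ω
|Z| = √(4.95² + 37.8²) = 38.1 Ω
I = V/|Z| = 2.02 A
V_C = I·|Z_C| = 2.02 × 23.8 = 48.1 V

48.1 V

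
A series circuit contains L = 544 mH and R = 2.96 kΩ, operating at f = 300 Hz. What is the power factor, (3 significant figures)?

0.945

ω = 2πf = 1885 rad/s
X_L = ωL = 1030 Ω
Z = 2960 + j1030 Ω
|Z| = √(2960² + 1030²) = 3130 Ω
∠Z = arctan(1030/2960) = 19.1°
cos φ = cos(19.1°) = 0.945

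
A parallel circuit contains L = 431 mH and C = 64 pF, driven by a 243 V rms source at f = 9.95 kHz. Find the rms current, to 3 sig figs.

ω = 2πf = 62520 rad/s
X_L = ωL = 26900 Ω
X_C = 1/(ωC) = 250000 Ω
Parallel: admittances add. Y = 1/(jωL) + jωC
Y = (0 − j3.31e-05) S
|Y| = 3.31e-05 S → |Z| = 1/|Y| = 30200 Ω, ∠Z = −∠Y = 90.0°
I = V/|Z| = 243/30200 = 8.05 mA

8.05 mA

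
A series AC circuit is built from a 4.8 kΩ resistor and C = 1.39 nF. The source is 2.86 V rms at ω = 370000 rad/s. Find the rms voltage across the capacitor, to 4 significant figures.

X_C = 1/(ωC) = 1944 Ω
Z = 4800 − j1944 Ω
|Z| = √(4800² + 1944²) = 5179 Ω
I = V/|Z| = 552.2 μA
V_C = I·|Z_C| = 0.0005522 × 1944 = 1.074 V

1.074 V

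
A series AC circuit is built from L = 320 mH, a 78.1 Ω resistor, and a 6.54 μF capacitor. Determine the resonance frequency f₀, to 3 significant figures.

ω₀ = 1/√(LC) = 1/√(0.32 × 6.54e-06) = 691.3 rad/s
f₀ = ω₀/(2π) = 110 Hz

110 Hz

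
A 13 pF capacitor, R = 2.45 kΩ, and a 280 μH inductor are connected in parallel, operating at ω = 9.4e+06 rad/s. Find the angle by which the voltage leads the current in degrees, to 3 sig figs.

X_L = ωL = 2630 Ω
X_C = 1/(ωC) = 8180 Ω
Parallel: admittances add. Y = 1/R + 1/(jωL) + jωC
Y = (0.000408 − j0.000258) S
|Y| = 0.000483 S → |Z| = 1/|Y| = 2070 Ω, ∠Z = −∠Y = 32.3°

32.3°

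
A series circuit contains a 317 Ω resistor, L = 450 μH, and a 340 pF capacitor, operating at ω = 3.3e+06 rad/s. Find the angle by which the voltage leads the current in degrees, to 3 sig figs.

61.9°

X_L = ωL = 1480 Ω
X_C = 1/(ωC) = 891 Ω
Net reactance X = X_L − X_C = 594 Ω
Z = 317 + j594 Ω
|Z| = √(317² + 594²) = 673 Ω
∠Z = arctan(594/317) = 61.9°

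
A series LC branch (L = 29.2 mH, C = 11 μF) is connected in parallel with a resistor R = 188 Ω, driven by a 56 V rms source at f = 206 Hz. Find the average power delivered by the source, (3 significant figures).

16.7 W

ω = 2πf = 1294 rad/s
X_L = ωL = 37.8 Ω
X_C = 1/(ωC) = 70.2 Ω
Branch 1: Z₁ = R = 188 Ω
Branch 2 (series LC): Z₂ = j(X_L − X_C) = −j32.4 Ω
Parallel: Z = Z₁Z₂/(Z₁+Z₂), |Z| = 32.0 Ω, ∠Z = -80.2°
I = V/|Z| = 1.75 A
P = VI cos φ = 56 × 1.75 × cos(-80.2°) = 16.7 W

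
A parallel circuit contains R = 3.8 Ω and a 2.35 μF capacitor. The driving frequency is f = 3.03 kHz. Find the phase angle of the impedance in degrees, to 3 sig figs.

-9.65°

ω = 2πf = 19040 rad/s
X_C = 1/(ωC) = 22.4 Ω
Parallel: admittances add. Y = 1/R + jωC
Y = (0.263 + j0.0447) S
|Y| = 0.267 S → |Z| = 1/|Y| = 3.75 Ω, ∠Z = −∠Y = -9.65°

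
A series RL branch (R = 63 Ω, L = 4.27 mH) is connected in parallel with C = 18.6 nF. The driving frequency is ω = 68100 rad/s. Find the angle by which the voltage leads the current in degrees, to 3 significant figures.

70.6°

X_L = ωL = 291 Ω
X_C = 1/(ωC) = 789 Ω
Branch 1 (R+jX_L): Z₁ = 63.0 + j291 Ω, |Z₁| = 298 Ω
Branch 2 (−jX_C): Z₂ = −j789 Ω
Parallel: Z = Z₁Z₂/(Z₁+Z₂), |Z| = 467 Ω, ∠Z = 70.6°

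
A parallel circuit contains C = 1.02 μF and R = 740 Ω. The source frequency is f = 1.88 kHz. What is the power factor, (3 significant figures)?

ω = 2πf = 11810 rad/s
X_C = 1/(ωC) = 83.0 Ω
Parallel: admittances add. Y = 1/R + jωC
Y = (0.00135 + j0.0120) S
|Y| = 0.0121 S → |Z| = 1/|Y| = 82.5 Ω, ∠Z = −∠Y = -83.6°
cos φ = cos(-83.6°) = 0.111

0.111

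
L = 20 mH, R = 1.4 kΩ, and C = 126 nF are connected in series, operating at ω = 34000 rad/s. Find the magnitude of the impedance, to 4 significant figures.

1469 Ω

X_L = ωL = 680.0 Ω
X_C = 1/(ωC) = 233.4 Ω
Net reactance X = X_L − X_C = 446.6 Ω
Z = 1400 + j446.6 Ω
|Z| = √(1400² + 446.6²) = 1469 Ω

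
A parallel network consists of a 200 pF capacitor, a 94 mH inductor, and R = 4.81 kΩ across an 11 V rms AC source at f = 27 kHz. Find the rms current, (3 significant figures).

2.31 mA

ω = 2πf = 169600 rad/s
X_L = ωL = 15900 Ω
X_C = 1/(ωC) = 29500 Ω
Parallel: admittances add. Y = 1/R + 1/(jωL) + jωC
Y = (0.000208 − j2.88e-05) S
|Y| = 0.000210 S → |Z| = 1/|Y| = 4760 Ω, ∠Z = −∠Y = 7.88°
I = V/|Z| = 11/4760 = 2.31 mA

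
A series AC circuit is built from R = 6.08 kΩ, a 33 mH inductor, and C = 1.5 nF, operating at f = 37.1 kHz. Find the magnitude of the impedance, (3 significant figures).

7770 Ω

ω = 2πf = 233100 rad/s
X_L = ωL = 7690 Ω
X_C = 1/(ωC) = 2860 Ω
Net reactance X = X_L − X_C = 4830 Ω
Z = 6080 + j4830 Ω
|Z| = √(6080² + 4830²) = 7770 Ω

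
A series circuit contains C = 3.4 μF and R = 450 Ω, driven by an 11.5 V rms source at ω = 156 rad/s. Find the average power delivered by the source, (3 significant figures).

15.8 mW

X_C = 1/(ωC) = 1890 Ω
Z = 450 − j1890 Ω
|Z| = √(450² + 1890²) = 1940 Ω
∠Z = arctan(-1890/450) = -76.6°
I = V/|Z| = 5.93 mA
P = VI cos φ = 11.5 × 0.00593 × cos(-76.6°) = 15.8 mW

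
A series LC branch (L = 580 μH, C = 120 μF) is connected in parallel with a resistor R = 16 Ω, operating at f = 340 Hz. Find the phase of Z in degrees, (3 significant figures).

-80.6°

ω = 2πf = 2136 rad/s
X_L = ωL = 1.24 Ω
X_C = 1/(ωC) = 3.90 Ω
Branch 1: Z₁ = R = 16.0 Ω
Branch 2 (series LC): Z₂ = j(X_L − X_C) = −j2.66 Ω
Parallel: Z = Z₁Z₂/(Z₁+Z₂), |Z| = 2.63 Ω, ∠Z = -80.6°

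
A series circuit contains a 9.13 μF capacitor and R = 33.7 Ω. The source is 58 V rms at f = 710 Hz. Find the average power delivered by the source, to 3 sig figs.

ω = 2πf = 4461 rad/s
X_C = 1/(ωC) = 24.6 Ω
Z = 33.7 − j24.6 Ω
|Z| = √(33.7² + 24.6²) = 41.7 Ω
∠Z = arctan(-24.6/33.7) = -36.1°
I = V/|Z| = 1.39 A
P = VI cos φ = 58 × 1.39 × cos(-36.1°) = 65.2 W

65.2 W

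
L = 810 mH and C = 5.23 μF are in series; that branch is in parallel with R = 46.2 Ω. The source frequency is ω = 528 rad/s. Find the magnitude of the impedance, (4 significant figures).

37.76 Ω

X_L = ωL = 427.7 Ω
X_C = 1/(ωC) = 362.1 Ω
Branch 1: Z₁ = R = 46.20 Ω
Branch 2 (series LC): Z₂ = j(X_L − X_C) = j65.55 Ω
Parallel: Z = Z₁Z₂/(Z₁+Z₂), |Z| = 37.76 Ω, ∠Z = 35.18°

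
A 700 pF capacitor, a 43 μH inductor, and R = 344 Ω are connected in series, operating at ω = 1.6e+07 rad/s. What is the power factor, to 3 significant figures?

0.498

X_L = ωL = 688 Ω
X_C = 1/(ωC) = 89.3 Ω
Net reactance X = X_L − X_C = 599 Ω
Z = 344 + j599 Ω
|Z| = √(344² + 599²) = 691 Ω
∠Z = arctan(599/344) = 60.1°
cos φ = cos(60.1°) = 0.498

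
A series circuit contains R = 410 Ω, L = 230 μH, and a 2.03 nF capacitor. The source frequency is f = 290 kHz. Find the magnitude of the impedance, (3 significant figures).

436 Ω

ω = 2πf = 1.822e+06 rad/s
X_L = ωL = 419 Ω
X_C = 1/(ωC) = 270 Ω
Net reactance X = X_L − X_C = 149 Ω
Z = 410 + j149 Ω
|Z| = √(410² + 149²) = 436 Ω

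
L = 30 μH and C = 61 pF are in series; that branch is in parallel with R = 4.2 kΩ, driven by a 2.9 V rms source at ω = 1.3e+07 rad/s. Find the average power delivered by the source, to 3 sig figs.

2.00 mW

X_L = ωL = 390 Ω
X_C = 1/(ωC) = 1260 Ω
Branch 1: Z₁ = R = 4200 Ω
Branch 2 (series LC): Z₂ = j(X_L − X_C) = −j871 Ω
Parallel: Z = Z₁Z₂/(Z₁+Z₂), |Z| = 853 Ω, ∠Z = -78.3°
I = V/|Z| = 3.40 mA
P = VI cos φ = 2.9 × 0.00340 × cos(-78.3°) = 2.00 mW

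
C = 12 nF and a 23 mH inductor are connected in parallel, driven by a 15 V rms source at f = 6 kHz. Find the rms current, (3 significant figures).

10.5 mA

ω = 2πf = 37700 rad/s
X_L = ωL = 867 Ω
X_C = 1/(ωC) = 2210 Ω
Parallel: admittances add. Y = 1/(jωL) + jωC
Y = (0 − j0.000701) S
|Y| = 0.000701 S → |Z| = 1/|Y| = 1430 Ω, ∠Z = −∠Y = 90.0°
I = V/|Z| = 15/1430 = 10.5 mA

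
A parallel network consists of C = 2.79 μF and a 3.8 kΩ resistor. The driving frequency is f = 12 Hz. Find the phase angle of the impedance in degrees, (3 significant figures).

-38.6°

ω = 2πf = 75.40 rad/s
X_C = 1/(ωC) = 4750 Ω
Parallel: admittances add. Y = 1/R + jωC
Y = (0.000263 + j0.000210) S
|Y| = 0.000337 S → |Z| = 1/|Y| = 2970 Ω, ∠Z = −∠Y = -38.6°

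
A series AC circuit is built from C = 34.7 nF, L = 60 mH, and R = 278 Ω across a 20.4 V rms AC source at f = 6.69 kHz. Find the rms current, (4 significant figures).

10.98 mA

ω = 2πf = 42030 rad/s
X_L = ωL = 2522 Ω
X_C = 1/(ωC) = 685.6 Ω
Net reactance X = X_L − X_C = 1836 Ω
Z = 278.0 + j1836 Ω
|Z| = √(278.0² + 1836²) = 1857 Ω
I = V/|Z| = 20.4/1857 = 10.98 mA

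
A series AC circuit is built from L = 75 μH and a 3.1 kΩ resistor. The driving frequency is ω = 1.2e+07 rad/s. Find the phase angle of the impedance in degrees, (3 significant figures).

16.2°

X_L = ωL = 900 Ω
Z = 3100 + j900 Ω
|Z| = √(3100² + 900²) = 3230 Ω
∠Z = arctan(900/3100) = 16.2°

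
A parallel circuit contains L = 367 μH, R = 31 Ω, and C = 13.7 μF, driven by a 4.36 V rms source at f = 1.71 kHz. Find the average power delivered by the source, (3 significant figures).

613 mW

ω = 2πf = 10740 rad/s
X_L = ωL = 3.94 Ω
X_C = 1/(ωC) = 6.79 Ω
Parallel: admittances add. Y = 1/R + 1/(jωL) + jωC
Y = (0.0323 − j0.106) S
|Y| = 0.111 S → |Z| = 1/|Y| = 8.99 Ω, ∠Z = −∠Y = 73.1°
I = V/|Z| = 485 mA
P = VI cos φ = 4.36 × 0.485 × cos(73.1°) = 613 mW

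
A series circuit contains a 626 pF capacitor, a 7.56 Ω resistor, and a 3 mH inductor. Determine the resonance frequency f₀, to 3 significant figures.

116 kHz

ω₀ = 1/√(LC) = 1/√(0.003 × 6.26e-10) = 729700 rad/s
f₀ = ω₀/(2π) = 116 kHz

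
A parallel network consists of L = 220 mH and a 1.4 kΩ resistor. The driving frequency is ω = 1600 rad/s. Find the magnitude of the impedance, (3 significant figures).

X_L = ωL = 352 Ω
Parallel: admittances add. Y = 1/R + 1/(jωL)
Y = (0.000714 − j0.00284) S
|Y| = 0.00293 S → |Z| = 1/|Y| = 341 Ω, ∠Z = −∠Y = 75.9°

341 Ω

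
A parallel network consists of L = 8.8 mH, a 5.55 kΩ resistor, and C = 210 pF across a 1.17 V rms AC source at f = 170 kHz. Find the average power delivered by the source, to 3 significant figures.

247 μW

ω = 2πf = 1.068e+06 rad/s
X_L = ωL = 9400 Ω
X_C = 1/(ωC) = 4460 Ω
Parallel: admittances add. Y = 1/R + 1/(jωL) + jωC
Y = (0.000180 + j0.000118) S
|Y| = 0.000215 S → |Z| = 1/|Y| = 4640 Ω, ∠Z = −∠Y = -33.2°
I = V/|Z| = 252 μA
P = VI cos φ = 1.17 × 0.000252 × cos(-33.2°) = 247 μW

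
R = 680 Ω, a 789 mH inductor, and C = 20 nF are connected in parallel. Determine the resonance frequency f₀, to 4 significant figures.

ω₀ = 1/√(LC) = 1/√(0.789 × 2e-08) = 7961 rad/s
f₀ = ω₀/(2π) = 1.267 kHz

1.267 kHz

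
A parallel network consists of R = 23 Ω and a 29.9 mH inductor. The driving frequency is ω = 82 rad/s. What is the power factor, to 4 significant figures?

X_L = ωL = 2.452 Ω
Parallel: admittances add. Y = 1/R + 1/(jωL)
Y = (0.04348 − j0.4079) S
|Y| = 0.4102 S → |Z| = 1/|Y| = 2.438 Ω, ∠Z = −∠Y = 83.92°
cos φ = cos(83.92°) = 0.1060

0.1060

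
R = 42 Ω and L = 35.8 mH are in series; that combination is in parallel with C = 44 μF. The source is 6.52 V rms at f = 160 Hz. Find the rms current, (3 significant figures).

ω = 2πf = 1005 rad/s
X_L = ωL = 36.0 Ω
X_C = 1/(ωC) = 22.6 Ω
Branch 1 (R+jX_L): Z₁ = 42.0 + j36.0 Ω, |Z₁| = 55.3 Ω
Branch 2 (−jX_C): Z₂ = −j22.6 Ω
Parallel: Z = Z₁Z₂/(Z₁+Z₂), |Z| = 28.4 Ω, ∠Z = -67.1°
I = V/|Z| = 6.52/28.4 = 230 mA

230 mA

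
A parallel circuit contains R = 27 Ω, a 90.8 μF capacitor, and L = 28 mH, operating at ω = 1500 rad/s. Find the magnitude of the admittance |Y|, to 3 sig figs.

118 mS

X_L = ωL = 42.0 Ω
X_C = 1/(ωC) = 7.34 Ω
Parallel: admittances add. Y = 1/R + 1/(jωL) + jωC
Y = (0.0370 + j0.112) S
|Y| = 0.118 S → |Z| = 1/|Y| = 8.45 Ω, ∠Z = −∠Y = -71.8°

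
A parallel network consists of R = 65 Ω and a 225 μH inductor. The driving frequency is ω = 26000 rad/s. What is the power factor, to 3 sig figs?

X_L = ωL = 5.85 Ω
Parallel: admittances add. Y = 1/R + 1/(jωL)
Y = (0.0154 − j0.171) S
|Y| = 0.172 S → |Z| = 1/|Y| = 5.83 Ω, ∠Z = −∠Y = 84.9°
cos φ = cos(84.9°) = 0.0896

0.0896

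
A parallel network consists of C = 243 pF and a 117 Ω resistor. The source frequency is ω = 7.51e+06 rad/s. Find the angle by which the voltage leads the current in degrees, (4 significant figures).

-12.05°

X_C = 1/(ωC) = 548.0 Ω
Parallel: admittances add. Y = 1/R + jωC
Y = (0.008547 + j0.001825) S
|Y| = 0.008740 S → |Z| = 1/|Y| = 114.4 Ω, ∠Z = −∠Y = -12.05°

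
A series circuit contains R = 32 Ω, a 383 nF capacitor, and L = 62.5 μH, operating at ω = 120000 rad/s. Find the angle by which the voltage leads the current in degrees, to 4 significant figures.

X_L = ωL = 7.500 Ω
X_C = 1/(ωC) = 21.76 Ω
Net reactance X = X_L − X_C = -14.26 Ω
Z = 32.00 − j14.26 Ω
|Z| = √(32.00² + 14.26²) = 35.03 Ω
∠Z = arctan(-14.26/32.00) = -24.02°

-24.02°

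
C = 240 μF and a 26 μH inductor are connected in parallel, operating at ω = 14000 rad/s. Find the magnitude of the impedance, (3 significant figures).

1.63 Ω

X_L = ωL = 0.364 Ω
X_C = 1/(ωC) = 0.298 Ω
Parallel: admittances add. Y = 1/(jωL) + jωC
Y = (0 + j0.613) S
|Y| = 0.613 S → |Z| = 1/|Y| = 1.63 Ω, ∠Z = −∠Y = -90.0°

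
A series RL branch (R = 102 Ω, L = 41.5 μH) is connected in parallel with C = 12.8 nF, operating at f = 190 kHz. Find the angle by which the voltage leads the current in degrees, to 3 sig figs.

-55.2°

ω = 2πf = 1.194e+06 rad/s
X_L = ωL = 49.5 Ω
X_C = 1/(ωC) = 65.4 Ω
Branch 1 (R+jX_L): Z₁ = 102 + j49.5 Ω, |Z₁| = 113 Ω
Branch 2 (−jX_C): Z₂ = −j65.4 Ω
Parallel: Z = Z₁Z₂/(Z₁+Z₂), |Z| = 71.9 Ω, ∠Z = -55.2°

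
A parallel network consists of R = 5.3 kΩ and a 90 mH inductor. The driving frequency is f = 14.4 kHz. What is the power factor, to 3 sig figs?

0.838

ω = 2πf = 90480 rad/s
X_L = ωL = 8140 Ω
Parallel: admittances add. Y = 1/R + 1/(jωL)
Y = (0.000189 − j0.000123) S
|Y| = 0.000225 S → |Z| = 1/|Y| = 4440 Ω, ∠Z = −∠Y = 33.1°
cos φ = cos(33.1°) = 0.838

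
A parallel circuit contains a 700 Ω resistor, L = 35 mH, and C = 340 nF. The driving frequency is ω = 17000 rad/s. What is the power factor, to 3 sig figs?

0.329

X_L = ωL = 595 Ω
X_C = 1/(ωC) = 173 Ω
Parallel: admittances add. Y = 1/R + 1/(jωL) + jωC
Y = (0.00143 + j0.00410) S
|Y| = 0.00434 S → |Z| = 1/|Y| = 230 Ω, ∠Z = −∠Y = -70.8°
cos φ = cos(-70.8°) = 0.329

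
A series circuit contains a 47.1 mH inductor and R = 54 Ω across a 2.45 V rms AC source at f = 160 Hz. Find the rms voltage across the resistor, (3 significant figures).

ω = 2πf = 1005 rad/s
X_L = ωL = 47.4 Ω
Z = 54.0 + j47.4 Ω
|Z| = √(54.0² + 47.4²) = 71.8 Ω
I = V/|Z| = 34.1 mA
V_R = I·|Z_R| = 0.0341 × 54.0 = 1.84 V

1.84 V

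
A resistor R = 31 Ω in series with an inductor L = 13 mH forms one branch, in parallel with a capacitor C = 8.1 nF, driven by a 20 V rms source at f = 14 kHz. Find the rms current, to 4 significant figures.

ω = 2πf = 87960 rad/s
X_L = ωL = 1144 Ω
X_C = 1/(ωC) = 1403 Ω
Branch 1 (R+jX_L): Z₁ = 31.00 + j1144 Ω, |Z₁| = 1144 Ω
Branch 2 (−jX_C): Z₂ = −j1403 Ω
Parallel: Z = Z₁Z₂/(Z₁+Z₂), |Z| = 6133 Ω, ∠Z = 81.65°
I = V/|Z| = 20/6133 = 3.261 mA

3.261 mA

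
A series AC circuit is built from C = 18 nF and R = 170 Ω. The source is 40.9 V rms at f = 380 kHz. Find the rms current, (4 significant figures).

238.4 mA

ω = 2πf = 2.388e+06 rad/s
X_C = 1/(ωC) = 23.27 Ω
Z = 170.0 − j23.27 Ω
|Z| = √(170.0² + 23.27²) = 171.6 Ω
I = V/|Z| = 40.9/171.6 = 238.4 mA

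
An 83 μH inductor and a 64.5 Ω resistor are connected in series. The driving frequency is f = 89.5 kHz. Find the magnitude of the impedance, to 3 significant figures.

79.6 Ω

ω = 2πf = 562300 rad/s
X_L = ωL = 46.7 Ω
Z = 64.5 + j46.7 Ω
|Z| = √(64.5² + 46.7²) = 79.6 Ω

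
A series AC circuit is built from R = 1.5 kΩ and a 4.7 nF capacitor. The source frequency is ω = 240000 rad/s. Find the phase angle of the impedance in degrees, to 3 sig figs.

-30.6°

X_C = 1/(ωC) = 887 Ω
Z = 1500 − j887 Ω
|Z| = √(1500² + 887²) = 1740 Ω
∠Z = arctan(-887/1500) = -30.6°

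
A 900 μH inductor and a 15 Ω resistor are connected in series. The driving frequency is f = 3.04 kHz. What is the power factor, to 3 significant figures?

ω = 2πf = 19100 rad/s
X_L = ωL = 17.2 Ω
Z = 15.0 + j17.2 Ω
|Z| = √(15.0² + 17.2²) = 22.8 Ω
∠Z = arctan(17.2/15.0) = 48.9°
cos φ = cos(48.9°) = 0.657

0.657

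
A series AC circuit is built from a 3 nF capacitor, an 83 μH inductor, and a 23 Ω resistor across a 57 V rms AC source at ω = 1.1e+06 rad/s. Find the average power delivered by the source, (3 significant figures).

1.65 W

X_L = ωL = 91.3 Ω
X_C = 1/(ωC) = 303 Ω
Net reactance X = X_L − X_C = -212 Ω
Z = 23.0 − j212 Ω
|Z| = √(23.0² + 212²) = 213 Ω
∠Z = arctan(-212/23.0) = -83.8°
I = V/|Z| = 268 mA
P = VI cos φ = 57 × 0.268 × cos(-83.8°) = 1.65 W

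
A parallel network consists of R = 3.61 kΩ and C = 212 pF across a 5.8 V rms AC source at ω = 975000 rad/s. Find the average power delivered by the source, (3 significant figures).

X_C = 1/(ωC) = 4840 Ω
Parallel: admittances add. Y = 1/R + jωC
Y = (0.000277 + j0.000207) S
|Y| = 0.000346 S → |Z| = 1/|Y| = 2890 Ω, ∠Z = −∠Y = -36.7°
I = V/|Z| = 2.00 mA
P = VI cos φ = 5.8 × 0.00200 × cos(-36.7°) = 9.32 mW

9.32 mW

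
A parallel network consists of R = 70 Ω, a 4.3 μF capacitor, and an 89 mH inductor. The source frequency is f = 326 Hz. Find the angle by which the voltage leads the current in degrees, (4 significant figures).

ω = 2πf = 2048 rad/s
X_L = ωL = 182.3 Ω
X_C = 1/(ωC) = 113.5 Ω
Parallel: admittances add. Y = 1/R + 1/(jωL) + jωC
Y = (0.01429 + j0.003322) S
|Y| = 0.01467 S → |Z| = 1/|Y| = 68.18 Ω, ∠Z = −∠Y = -13.09°

-13.09°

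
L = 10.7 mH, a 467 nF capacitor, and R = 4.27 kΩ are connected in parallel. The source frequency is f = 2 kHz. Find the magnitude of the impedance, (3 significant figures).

ω = 2πf = 12570 rad/s
X_L = ωL = 134 Ω
X_C = 1/(ωC) = 170 Ω
Parallel: admittances add. Y = 1/R + 1/(jωL) + jωC
Y = (0.000234 − j0.00157) S
|Y| = 0.00159 S → |Z| = 1/|Y| = 631 Ω, ∠Z = −∠Y = 81.5°

631 Ω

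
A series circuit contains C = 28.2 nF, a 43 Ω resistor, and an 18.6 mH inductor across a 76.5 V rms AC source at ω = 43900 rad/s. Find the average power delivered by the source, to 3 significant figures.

131 W

X_L = ωL = 817 Ω
X_C = 1/(ωC) = 808 Ω
Net reactance X = X_L − X_C = 8.77 Ω
Z = 43.0 + j8.77 Ω
|Z| = √(43.0² + 8.77²) = 43.9 Ω
∠Z = arctan(8.77/43.0) = 11.5°
I = V/|Z| = 1.74 A
P = VI cos φ = 76.5 × 1.74 × cos(11.5°) = 131 W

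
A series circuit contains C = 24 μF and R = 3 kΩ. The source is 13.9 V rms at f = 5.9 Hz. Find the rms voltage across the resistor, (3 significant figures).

13.0 V

ω = 2πf = 37.07 rad/s
X_C = 1/(ωC) = 1120 Ω
Z = 3000 − j1120 Ω
|Z| = √(3000² + 1120²) = 3200 Ω
I = V/|Z| = 4.34 mA
V_R = I·|Z_R| = 0.00434 × 3000 = 13.0 V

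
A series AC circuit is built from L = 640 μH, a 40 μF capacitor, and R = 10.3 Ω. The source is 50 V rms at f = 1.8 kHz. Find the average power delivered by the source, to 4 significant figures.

196.0 W

ω = 2πf = 11310 rad/s
X_L = ωL = 7.238 Ω
X_C = 1/(ωC) = 2.210 Ω
Net reactance X = X_L − X_C = 5.028 Ω
Z = 10.30 + j5.028 Ω
|Z| = √(10.30² + 5.028²) = 11.46 Ω
∠Z = arctan(5.028/10.30) = 26.02°
I = V/|Z| = 4.362 A
P = VI cos φ = 50 × 4.362 × cos(26.02°) = 196.0 W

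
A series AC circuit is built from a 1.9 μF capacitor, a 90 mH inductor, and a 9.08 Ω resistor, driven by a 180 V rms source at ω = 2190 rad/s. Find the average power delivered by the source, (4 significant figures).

150.8 W

X_L = ωL = 197.1 Ω
X_C = 1/(ωC) = 240.3 Ω
Net reactance X = X_L − X_C = -43.23 Ω
Z = 9.080 − j43.23 Ω
|Z| = √(9.080² + 43.23²) = 44.17 Ω
∠Z = arctan(-43.23/9.080) = -78.14°
I = V/|Z| = 4.075 A
P = VI cos φ = 180 × 4.075 × cos(-78.14°) = 150.8 W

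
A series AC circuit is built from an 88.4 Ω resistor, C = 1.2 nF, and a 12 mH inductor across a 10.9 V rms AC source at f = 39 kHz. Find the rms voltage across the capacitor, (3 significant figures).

79.1 V

ω = 2πf = 245000 rad/s
X_L = ωL = 2940 Ω
X_C = 1/(ωC) = 3400 Ω
Net reactance X = X_L − X_C = -460 Ω
Z = 88.4 − j460 Ω
|Z| = √(88.4² + 460²) = 469 Ω
I = V/|Z| = 23.3 mA
V_C = I·|Z_C| = 0.0233 × 3400 = 79.1 V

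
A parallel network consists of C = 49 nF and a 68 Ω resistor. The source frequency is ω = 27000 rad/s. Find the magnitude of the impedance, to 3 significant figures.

67.7 Ω

X_C = 1/(ωC) = 756 Ω
Parallel: admittances add. Y = 1/R + jωC
Y = (0.0147 + j0.00132) S
|Y| = 0.0148 S → |Z| = 1/|Y| = 67.7 Ω, ∠Z = −∠Y = -5.14°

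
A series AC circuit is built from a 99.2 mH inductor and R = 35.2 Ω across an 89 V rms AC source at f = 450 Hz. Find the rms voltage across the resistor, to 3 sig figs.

ω = 2πf = 2827 rad/s
X_L = ωL = 280 Ω
Z = 35.2 + j280 Ω
|Z| = √(35.2² + 280²) = 283 Ω
I = V/|Z| = 315 mA
V_R = I·|Z_R| = 0.315 × 35.2 = 11.1 V

11.1 V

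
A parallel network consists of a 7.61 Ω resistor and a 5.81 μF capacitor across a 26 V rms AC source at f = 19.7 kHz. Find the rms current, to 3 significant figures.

ω = 2πf = 123800 rad/s
X_C = 1/(ωC) = 1.39 Ω
Parallel: admittances add. Y = 1/R + jωC
Y = (0.131 + j0.719) S
|Y| = 0.731 S → |Z| = 1/|Y| = 1.37 Ω, ∠Z = −∠Y = -79.6°
I = V/|Z| = 26/1.37 = 19.0 A

19.0 A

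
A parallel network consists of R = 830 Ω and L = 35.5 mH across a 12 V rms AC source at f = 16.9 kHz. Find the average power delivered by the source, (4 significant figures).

173.5 mW

ω = 2πf = 106200 rad/s
X_L = ωL = 3770 Ω
Parallel: admittances add. Y = 1/R + 1/(jωL)
Y = (0.001205 − j0.0002653) S
|Y| = 0.001234 S → |Z| = 1/|Y| = 810.6 Ω, ∠Z = −∠Y = 12.42°
I = V/|Z| = 14.80 mA
P = VI cos φ = 12 × 0.01480 × cos(12.42°) = 173.5 mW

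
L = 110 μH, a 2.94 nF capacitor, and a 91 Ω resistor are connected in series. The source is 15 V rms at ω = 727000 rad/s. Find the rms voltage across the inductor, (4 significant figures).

3.011 V

X_L = ωL = 79.97 Ω
X_C = 1/(ωC) = 467.9 Ω
Net reactance X = X_L − X_C = -387.9 Ω
Z = 91.00 − j387.9 Ω
|Z| = √(91.00² + 387.9²) = 398.4 Ω
I = V/|Z| = 37.65 mA
V_L = I·|Z_L| = 0.03765 × 79.97 = 3.011 V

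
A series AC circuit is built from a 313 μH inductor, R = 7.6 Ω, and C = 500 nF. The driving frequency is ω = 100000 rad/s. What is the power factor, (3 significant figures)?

X_L = ωL = 31.3 Ω
X_C = 1/(ωC) = 20.0 Ω
Net reactance X = X_L − X_C = 11.3 Ω
Z = 7.60 + j11.3 Ω
|Z| = √(7.60² + 11.3²) = 13.6 Ω
∠Z = arctan(11.3/7.60) = 56.1°
cos φ = cos(56.1°) = 0.558

0.558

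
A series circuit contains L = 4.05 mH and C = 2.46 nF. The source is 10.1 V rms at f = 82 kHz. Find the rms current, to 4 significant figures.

ω = 2πf = 515200 rad/s
X_L = ωL = 2087 Ω
X_C = 1/(ωC) = 789.0 Ω
Net reactance X = X_L − X_C = 1298 Ω
Z = j1298 Ω
|Z| = √(0² + 1298²) = 1298 Ω
I = V/|Z| = 10.1/1298 = 7.783 mA

7.783 mA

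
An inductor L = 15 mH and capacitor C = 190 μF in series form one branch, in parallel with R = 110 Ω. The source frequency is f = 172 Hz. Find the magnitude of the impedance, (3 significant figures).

ω = 2πf = 1081 rad/s
X_L = ωL = 16.2 Ω
X_C = 1/(ωC) = 4.87 Ω
Branch 1: Z₁ = R = 110 Ω
Branch 2 (series LC): Z₂ = j(X_L − X_C) = j11.3 Ω
Parallel: Z = Z₁Z₂/(Z₁+Z₂), |Z| = 11.3 Ω, ∠Z = 84.1°

11.3 Ω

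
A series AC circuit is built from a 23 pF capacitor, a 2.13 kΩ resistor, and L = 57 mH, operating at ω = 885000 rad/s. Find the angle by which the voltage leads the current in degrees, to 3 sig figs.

31.7°

X_L = ωL = 50400 Ω
X_C = 1/(ωC) = 49100 Ω
Net reactance X = X_L − X_C = 1320 Ω
Z = 2130 + j1320 Ω
|Z| = √(2130² + 1320²) = 2500 Ω
∠Z = arctan(1320/2130) = 31.7°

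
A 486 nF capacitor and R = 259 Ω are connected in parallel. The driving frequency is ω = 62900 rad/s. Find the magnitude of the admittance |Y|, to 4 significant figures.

X_C = 1/(ωC) = 32.71 Ω
Parallel: admittances add. Y = 1/R + jωC
Y = (0.003861 + j0.03057) S
|Y| = 0.03081 S → |Z| = 1/|Y| = 32.45 Ω, ∠Z = −∠Y = -82.80°

30.81 mS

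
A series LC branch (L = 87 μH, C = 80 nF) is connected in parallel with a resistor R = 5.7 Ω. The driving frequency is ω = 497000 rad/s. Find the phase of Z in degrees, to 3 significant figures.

17.5°

X_L = ωL = 43.2 Ω
X_C = 1/(ωC) = 25.2 Ω
Branch 1: Z₁ = R = 5.70 Ω
Branch 2 (series LC): Z₂ = j(X_L − X_C) = j18.1 Ω
Parallel: Z = Z₁Z₂/(Z₁+Z₂), |Z| = 5.44 Ω, ∠Z = 17.5°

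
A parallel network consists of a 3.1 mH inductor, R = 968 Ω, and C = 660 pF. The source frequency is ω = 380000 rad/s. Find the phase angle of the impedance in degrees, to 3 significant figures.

30.1°

X_L = ωL = 1180 Ω
X_C = 1/(ωC) = 3990 Ω
Parallel: admittances add. Y = 1/R + 1/(jωL) + jωC
Y = (0.00103 − j0.000598) S
|Y| = 0.00119 S → |Z| = 1/|Y| = 838 Ω, ∠Z = −∠Y = 30.1°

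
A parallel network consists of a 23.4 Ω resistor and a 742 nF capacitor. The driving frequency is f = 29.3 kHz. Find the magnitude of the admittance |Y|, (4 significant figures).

ω = 2πf = 184100 rad/s
X_C = 1/(ωC) = 7.321 Ω
Parallel: admittances add. Y = 1/R + jωC
Y = (0.04274 + j0.1366) S
|Y| = 0.1431 S → |Z| = 1/|Y| = 6.987 Ω, ∠Z = −∠Y = -72.63°

143.1 mS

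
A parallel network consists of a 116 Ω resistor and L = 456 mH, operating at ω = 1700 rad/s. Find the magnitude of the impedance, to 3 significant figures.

115 Ω

X_L = ωL = 775 Ω
Parallel: admittances add. Y = 1/R + 1/(jωL)
Y = (0.00862 − j0.00129) S
|Y| = 0.00872 S → |Z| = 1/|Y| = 115 Ω, ∠Z = −∠Y = 8.51°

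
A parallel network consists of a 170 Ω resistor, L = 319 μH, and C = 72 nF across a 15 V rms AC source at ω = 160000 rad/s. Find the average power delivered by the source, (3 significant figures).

1.32 W

X_L = ωL = 51.0 Ω
X_C = 1/(ωC) = 86.8 Ω
Parallel: admittances add. Y = 1/R + 1/(jωL) + jωC
Y = (0.00588 − j0.00807) S
|Y| = 0.00999 S → |Z| = 1/|Y| = 100 Ω, ∠Z = −∠Y = 53.9°
I = V/|Z| = 150 mA
P = VI cos φ = 15 × 0.150 × cos(53.9°) = 1.32 W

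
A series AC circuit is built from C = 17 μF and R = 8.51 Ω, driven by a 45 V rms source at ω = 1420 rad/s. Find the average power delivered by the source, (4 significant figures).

X_C = 1/(ωC) = 41.43 Ω
Z = 8.510 − j41.43 Ω
|Z| = √(8.510² + 41.43²) = 42.29 Ω
∠Z = arctan(-41.43/8.510) = -78.39°
I = V/|Z| = 1.064 A
P = VI cos φ = 45 × 1.064 × cos(-78.39°) = 9.636 W

9.636 W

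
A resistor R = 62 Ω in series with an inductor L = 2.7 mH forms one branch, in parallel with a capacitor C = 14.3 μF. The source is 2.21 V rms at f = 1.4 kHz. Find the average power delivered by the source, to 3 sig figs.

ω = 2πf = 8796 rad/s
X_L = ωL = 23.8 Ω
X_C = 1/(ωC) = 7.95 Ω
Branch 1 (R+jX_L): Z₁ = 62.0 + j23.8 Ω, |Z₁| = 66.4 Ω
Branch 2 (−jX_C): Z₂ = −j7.95 Ω
Parallel: Z = Z₁Z₂/(Z₁+Z₂), |Z| = 8.25 Ω, ∠Z = -83.3°
I = V/|Z| = 268 mA
P = VI cos φ = 2.21 × 0.268 × cos(-83.3°) = 68.7 mW

68.7 mW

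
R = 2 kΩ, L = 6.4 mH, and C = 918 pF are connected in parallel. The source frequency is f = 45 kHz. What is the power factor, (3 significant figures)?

ω = 2πf = 282700 rad/s
X_L = ωL = 1810 Ω
X_C = 1/(ωC) = 3850 Ω
Parallel: admittances add. Y = 1/R + 1/(jωL) + jωC
Y = (0.000500 − j0.000293) S
|Y| = 0.000580 S → |Z| = 1/|Y| = 1730 Ω, ∠Z = −∠Y = 30.4°
cos φ = cos(30.4°) = 0.863

0.863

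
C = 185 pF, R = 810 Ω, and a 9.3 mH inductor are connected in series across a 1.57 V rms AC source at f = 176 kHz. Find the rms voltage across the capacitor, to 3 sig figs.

1.41 V

ω = 2πf = 1.106e+06 rad/s
X_L = ωL = 10300 Ω
X_C = 1/(ωC) = 4890 Ω
Net reactance X = X_L − X_C = 5400 Ω
Z = 810 + j5400 Ω
|Z| = √(810² + 5400²) = 5460 Ω
I = V/|Z| = 288 μA
V_C = I·|Z_C| = 0.000288 × 4890 = 1.41 V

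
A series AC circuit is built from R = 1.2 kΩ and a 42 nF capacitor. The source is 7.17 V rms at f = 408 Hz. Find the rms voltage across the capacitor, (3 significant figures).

7.11 V

ω = 2πf = 2564 rad/s
X_C = 1/(ωC) = 9290 Ω
Z = 1200 − j9290 Ω
|Z| = √(1200² + 9290²) = 9360 Ω
I = V/|Z| = 766 μA
V_C = I·|Z_C| = 0.000766 × 9290 = 7.11 V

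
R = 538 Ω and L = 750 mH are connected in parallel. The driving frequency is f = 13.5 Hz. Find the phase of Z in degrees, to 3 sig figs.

ω = 2πf = 84.82 rad/s
X_L = ωL = 63.6 Ω
Parallel: admittances add. Y = 1/R + 1/(jωL)
Y = (0.00186 − j0.0157) S
|Y| = 0.0158 S → |Z| = 1/|Y| = 63.2 Ω, ∠Z = −∠Y = 83.3°

83.3°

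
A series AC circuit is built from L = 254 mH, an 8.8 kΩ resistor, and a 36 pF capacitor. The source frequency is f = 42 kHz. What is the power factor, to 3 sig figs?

ω = 2πf = 263900 rad/s
X_L = ωL = 67000 Ω
X_C = 1/(ωC) = 105000 Ω
Net reactance X = X_L − X_C = -38200 Ω
Z = 8800 − j38200 Ω
|Z| = √(8800² + 38200²) = 39200 Ω
∠Z = arctan(-38200/8800) = -77.0°
cos φ = cos(-77.0°) = 0.224

0.224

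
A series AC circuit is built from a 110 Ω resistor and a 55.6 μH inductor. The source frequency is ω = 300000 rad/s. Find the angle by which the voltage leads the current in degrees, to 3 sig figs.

X_L = ωL = 16.7 Ω
Z = 110 + j16.7 Ω
|Z| = √(110² + 16.7²) = 111 Ω
∠Z = arctan(16.7/110) = 8.62°

8.62°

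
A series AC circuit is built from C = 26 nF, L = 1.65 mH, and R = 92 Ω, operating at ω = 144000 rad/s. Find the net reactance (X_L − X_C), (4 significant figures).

-29.49 Ω

X_L = ωL = 237.6 Ω
X_C = 1/(ωC) = 267.1 Ω
X = 237.6 − 267.1 = -29.49 Ω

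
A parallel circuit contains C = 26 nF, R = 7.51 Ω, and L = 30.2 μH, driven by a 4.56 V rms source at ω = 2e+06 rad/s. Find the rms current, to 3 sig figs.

X_L = ωL = 60.4 Ω
X_C = 1/(ωC) = 19.2 Ω
Parallel: admittances add. Y = 1/R + 1/(jωL) + jωC
Y = (0.133 + j0.0354) S
|Y| = 0.138 S → |Z| = 1/|Y| = 7.26 Ω, ∠Z = −∠Y = -14.9°
I = V/|Z| = 4.56/7.26 = 628 mA

628 mA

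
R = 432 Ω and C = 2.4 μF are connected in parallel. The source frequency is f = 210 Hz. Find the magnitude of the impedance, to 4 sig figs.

254.9 Ω

ω = 2πf = 1319 rad/s
X_C = 1/(ωC) = 315.8 Ω
Parallel: admittances add. Y = 1/R + jωC
Y = (0.002315 + j0.003167) S
|Y| = 0.003923 S → |Z| = 1/|Y| = 254.9 Ω, ∠Z = −∠Y = -53.83°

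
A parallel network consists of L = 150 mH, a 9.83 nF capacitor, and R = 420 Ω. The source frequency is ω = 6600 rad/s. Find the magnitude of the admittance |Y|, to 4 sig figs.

2.562 mS

X_L = ωL = 990.0 Ω
X_C = 1/(ωC) = 15410 Ω
Parallel: admittances add. Y = 1/R + 1/(jωL) + jωC
Y = (0.002381 − j0.0009452) S
|Y| = 0.002562 S → |Z| = 1/|Y| = 390.4 Ω, ∠Z = −∠Y = 21.65°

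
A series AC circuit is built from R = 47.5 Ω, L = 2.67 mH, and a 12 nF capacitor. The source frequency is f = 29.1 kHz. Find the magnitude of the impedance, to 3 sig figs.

ω = 2πf = 182800 rad/s
X_L = ωL = 488 Ω
X_C = 1/(ωC) = 456 Ω
Net reactance X = X_L − X_C = 32.4 Ω
Z = 47.5 + j32.4 Ω
|Z| = √(47.5² + 32.4²) = 57.5 Ω

57.5 Ω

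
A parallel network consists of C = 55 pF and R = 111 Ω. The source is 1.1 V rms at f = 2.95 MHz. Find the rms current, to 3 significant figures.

ω = 2πf = 1.854e+07 rad/s
X_C = 1/(ωC) = 981 Ω
Parallel: admittances add. Y = 1/R + jωC
Y = (0.00901 + j0.00102) S
|Y| = 0.00907 S → |Z| = 1/|Y| = 110 Ω, ∠Z = −∠Y = -6.46°
I = V/|Z| = 1.1/110 = 9.97 mA

9.97 mA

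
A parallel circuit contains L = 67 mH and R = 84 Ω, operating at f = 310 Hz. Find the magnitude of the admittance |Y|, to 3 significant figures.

ω = 2πf = 1948 rad/s
X_L = ωL = 131 Ω
Parallel: admittances add. Y = 1/R + 1/(jωL)
Y = (0.0119 − j0.00766) S
|Y| = 0.0142 S → |Z| = 1/|Y| = 70.6 Ω, ∠Z = −∠Y = 32.8°

14.2 mS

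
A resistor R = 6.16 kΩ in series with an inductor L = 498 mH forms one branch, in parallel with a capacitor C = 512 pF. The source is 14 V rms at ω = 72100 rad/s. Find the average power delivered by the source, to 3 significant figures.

910 μW

X_L = ωL = 35900 Ω
X_C = 1/(ωC) = 27100 Ω
Branch 1 (R+jX_L): Z₁ = 6160 + j35900 Ω, |Z₁| = 36400 Ω
Branch 2 (−jX_C): Z₂ = −j27100 Ω
Parallel: Z = Z₁Z₂/(Z₁+Z₂), |Z| = 91800 Ω, ∠Z = -64.8°
I = V/|Z| = 153 μA
P = VI cos φ = 14 × 0.000153 × cos(-64.8°) = 910 μW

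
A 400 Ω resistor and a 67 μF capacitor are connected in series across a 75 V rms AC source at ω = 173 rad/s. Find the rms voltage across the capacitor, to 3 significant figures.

15.8 V

X_C = 1/(ωC) = 86.3 Ω
Z = 400 − j86.3 Ω
|Z| = √(400² + 86.3²) = 409 Ω
I = V/|Z| = 183 mA
V_C = I·|Z_C| = 0.183 × 86.3 = 15.8 V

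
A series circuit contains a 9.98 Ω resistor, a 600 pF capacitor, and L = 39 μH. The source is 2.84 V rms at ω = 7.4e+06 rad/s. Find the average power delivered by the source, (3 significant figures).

19.6 mW

X_L = ωL = 289 Ω
X_C = 1/(ωC) = 225 Ω
Net reactance X = X_L − X_C = 63.4 Ω
Z = 9.98 + j63.4 Ω
|Z| = √(9.98² + 63.4²) = 64.2 Ω
∠Z = arctan(63.4/9.98) = 81.1°
I = V/|Z| = 44.3 mA
P = VI cos φ = 2.84 × 0.0443 × cos(81.1°) = 19.6 mW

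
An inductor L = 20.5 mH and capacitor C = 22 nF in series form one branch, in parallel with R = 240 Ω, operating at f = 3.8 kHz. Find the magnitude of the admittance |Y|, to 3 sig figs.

4.23 mS

ω = 2πf = 23880 rad/s
X_L = ωL = 489 Ω
X_C = 1/(ωC) = 1900 Ω
Branch 1: Z₁ = R = 240 Ω
Branch 2 (series LC): Z₂ = j(X_L − X_C) = −j1410 Ω
Parallel: Z = Z₁Z₂/(Z₁+Z₂), |Z| = 237 Ω, ∠Z = -9.63°
|Y| = 1/|Z| = 4.23 mS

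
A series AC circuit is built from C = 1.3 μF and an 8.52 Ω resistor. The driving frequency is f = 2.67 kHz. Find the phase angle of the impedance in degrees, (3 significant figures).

ω = 2πf = 16780 rad/s
X_C = 1/(ωC) = 45.9 Ω
Z = 8.52 − j45.9 Ω
|Z| = √(8.52² + 45.9²) = 46.6 Ω
∠Z = arctan(-45.9/8.52) = -79.5°

-79.5°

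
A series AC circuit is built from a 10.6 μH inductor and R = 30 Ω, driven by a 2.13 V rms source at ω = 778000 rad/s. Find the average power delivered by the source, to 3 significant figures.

141 mW

X_L = ωL = 8.25 Ω
Z = 30.0 + j8.25 Ω
|Z| = √(30.0² + 8.25²) = 31.1 Ω
∠Z = arctan(8.25/30.0) = 15.4°
I = V/|Z| = 68.5 mA
P = VI cos φ = 2.13 × 0.0685 × cos(15.4°) = 141 mW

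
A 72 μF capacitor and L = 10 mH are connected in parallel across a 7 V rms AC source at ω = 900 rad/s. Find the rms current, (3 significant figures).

X_L = ωL = 9.00 Ω
X_C = 1/(ωC) = 15.4 Ω
Parallel: admittances add. Y = 1/(jωL) + jωC
Y = (0 − j0.0463) S
|Y| = 0.0463 S → |Z| = 1/|Y| = 21.6 Ω, ∠Z = −∠Y = 90.0°
I = V/|Z| = 7/21.6 = 324 mA

324 mA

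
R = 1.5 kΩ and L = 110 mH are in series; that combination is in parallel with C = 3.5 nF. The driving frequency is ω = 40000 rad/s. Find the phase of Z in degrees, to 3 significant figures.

X_L = ωL = 4400 Ω
X_C = 1/(ωC) = 7140 Ω
Branch 1 (R+jX_L): Z₁ = 1500 + j4400 Ω, |Z₁| = 4650 Ω
Branch 2 (−jX_C): Z₂ = −j7140 Ω
Parallel: Z = Z₁Z₂/(Z₁+Z₂), |Z| = 10600 Ω, ∠Z = 42.5°

42.5°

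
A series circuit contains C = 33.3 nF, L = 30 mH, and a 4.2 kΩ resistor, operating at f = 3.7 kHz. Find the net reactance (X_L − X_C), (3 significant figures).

-594 Ω

ω = 2πf = 23250 rad/s
X_L = ωL = 697 Ω
X_C = 1/(ωC) = 1290 Ω
X = 697 − 1290 = -594 Ω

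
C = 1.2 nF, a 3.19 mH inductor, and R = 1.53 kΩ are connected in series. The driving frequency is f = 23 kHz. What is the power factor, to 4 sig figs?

ω = 2πf = 144500 rad/s
X_L = ωL = 461.0 Ω
X_C = 1/(ωC) = 5766 Ω
Net reactance X = X_L − X_C = -5305 Ω
Z = 1530 − j5305 Ω
|Z| = √(1530² + 5305²) = 5522 Ω
∠Z = arctan(-5305/1530) = -73.91°
cos φ = cos(-73.91°) = 0.2771

0.2771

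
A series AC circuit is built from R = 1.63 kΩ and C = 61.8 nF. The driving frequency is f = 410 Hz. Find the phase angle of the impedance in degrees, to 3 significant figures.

-75.5°

ω = 2πf = 2576 rad/s
X_C = 1/(ωC) = 6280 Ω
Z = 1630 − j6280 Ω
|Z| = √(1630² + 6280²) = 6490 Ω
∠Z = arctan(-6280/1630) = -75.5°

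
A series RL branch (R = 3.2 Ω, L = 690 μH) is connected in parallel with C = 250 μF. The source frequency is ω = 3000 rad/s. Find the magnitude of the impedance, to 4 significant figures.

X_L = ωL = 2.070 Ω
X_C = 1/(ωC) = 1.333 Ω
Branch 1 (R+jX_L): Z₁ = 3.200 + j2.070 Ω, |Z₁| = 3.811 Ω
Branch 2 (−jX_C): Z₂ = −j1.333 Ω
Parallel: Z = Z₁Z₂/(Z₁+Z₂), |Z| = 1.548 Ω, ∠Z = -70.07°

1.548 Ω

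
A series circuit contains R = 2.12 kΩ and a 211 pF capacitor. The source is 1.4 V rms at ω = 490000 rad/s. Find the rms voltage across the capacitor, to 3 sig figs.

X_C = 1/(ωC) = 9670 Ω
Z = 2120 − j9670 Ω
|Z| = √(2120² + 9670²) = 9900 Ω
I = V/|Z| = 141 μA
V_C = I·|Z_C| = 0.000141 × 9670 = 1.37 V

1.37 V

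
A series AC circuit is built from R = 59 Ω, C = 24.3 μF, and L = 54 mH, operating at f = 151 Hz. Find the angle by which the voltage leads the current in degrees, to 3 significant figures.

7.59°

ω = 2πf = 948.8 rad/s
X_L = ωL = 51.2 Ω
X_C = 1/(ωC) = 43.4 Ω
Net reactance X = X_L − X_C = 7.86 Ω
Z = 59.0 + j7.86 Ω
|Z| = √(59.0² + 7.86²) = 59.5 Ω
∠Z = arctan(7.86/59.0) = 7.59°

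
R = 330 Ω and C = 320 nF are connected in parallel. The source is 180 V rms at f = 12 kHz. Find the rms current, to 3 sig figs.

4.38 A

ω = 2πf = 75400 rad/s
X_C = 1/(ωC) = 41.4 Ω
Parallel: admittances add. Y = 1/R + jωC
Y = (0.00303 + j0.0241) S
|Y| = 0.0243 S → |Z| = 1/|Y| = 41.1 Ω, ∠Z = −∠Y = -82.8°
I = V/|Z| = 180/41.1 = 4.38 A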